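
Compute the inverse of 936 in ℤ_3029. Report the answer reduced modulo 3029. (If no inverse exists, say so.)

Euclidean algorithm on 3029, 936:
3029 = 3×936 + 221
936 = 4×221 + 52
221 = 4×52 + 13
52 = 4×13 + 0
gcd(936, 3029) = 13 ≠ 1, so 936 has no multiplicative inverse modulo 3029.

no inverse exists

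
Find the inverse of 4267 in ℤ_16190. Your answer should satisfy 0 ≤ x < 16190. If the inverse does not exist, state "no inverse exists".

Extended Euclidean algorithm:
16190 = 3×4267 + 3389
4267 = 1×3389 + 878
3389 = 3×878 + 755
878 = 1×755 + 123
755 = 6×123 + 17
123 = 7×17 + 4
17 = 4×4 + 1
4 = 4×1 + 0
The gcd is 1. Working backward:
1 = 17 − 4·4
1 = −4·123 + 29·17
1 = 29·755 − 178·123
1 = −178·878 + 207·755
1 = 207·3389 − 799·878
1 = −799·4267 + 1006·3389
1 = 1006·16190 − 3817·4267
Thus 4267·(-3817) ≡ 1 (mod 16190); reducing, -3817 mod 16190 = 12373.

12373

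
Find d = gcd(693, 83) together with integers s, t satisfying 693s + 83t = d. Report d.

1

Euclidean algorithm:
693 = 8·83 + 29
83 = 2·29 + 25
29 = 1·25 + 4
25 = 6·4 + 1
4 = 4·1 + 0
gcd(693, 83) = 1.
Express as a combination:
1 = 25 − 6·4
1 = −6·29 + 7·25
1 = 7·83 − 20·29
1 = −20·693 + 167·83
So 1 = (-20)·693 + (167)·83.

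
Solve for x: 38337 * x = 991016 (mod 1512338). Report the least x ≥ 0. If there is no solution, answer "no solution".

1414926

First find gcd(38337, 1512338):
1512338 = 39*38337 + 17195
38337 = 2*17195 + 3947
17195 = 4*3947 + 1407
3947 = 2*1407 + 1133
1407 = 1*1133 + 274
1133 = 4*274 + 37
274 = 7*37 + 15
37 = 2*15 + 7
15 = 2*7 + 1
7 = 7*1 + 0
gcd = 1, so a unique solution mod 1512338 exists.
Back-substitute for the Bézout coefficients:
1 = 15 − 2·7
1 = −2·37 + 5·15
1 = 5·274 − 37·37
1 = −37·1133 + 153·274
1 = 153·1407 − 190·1133
1 = −190·3947 + 533·1407
1 = 533·17195 − 2322·3947
1 = −2322·38337 + 5177·17195
1 = 5177·1512338 − 204225·38337
So 38337·(-204225) ≡ 1 (mod 1512338), giving 38337⁻¹ ≡ 1308113.
x ≡ 38337⁻¹·991016 ≡ 1308113·991016 ≡ 1414926 (mod 1512338).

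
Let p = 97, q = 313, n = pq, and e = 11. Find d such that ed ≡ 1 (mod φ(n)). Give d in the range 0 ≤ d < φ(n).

2723

φ(n) = (p−1)(q−1) = 96·312 = 29952.
Need d with 11·d ≡ 1 (mod 29952). Apply the extended Euclidean algorithm:
29952 = 2722×11 + 10
11 = 1×10 + 1
10 = 10×1 + 0
Back-substitute:
1 = 11 − 10
1 = −29952 + 2723·11
So 11·2723 ≡ 1 (mod 29952), hence d = 2723.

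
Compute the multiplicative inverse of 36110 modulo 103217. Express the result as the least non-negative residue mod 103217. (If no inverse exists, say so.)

Apply the Euclidean algorithm to 103217 and 36110:
103217 = 2·36110 + 30997
36110 = 1·30997 + 5113
30997 = 6·5113 + 319
5113 = 16·319 + 9
319 = 35·9 + 4
9 = 2·4 + 1
4 = 4·1 + 0
Since gcd(36110, 103217) = 1, back-substitute to write 1 as a combination:
1 = 9 − 2·4
1 = −2·319 + 71·9
1 = 71·5113 − 1138·319
1 = −1138·30997 + 6899·5113
1 = 6899·36110 − 8037·30997
1 = −8037·103217 + 22973·36110
So 36110·22973 ≡ 1 (mod 103217).

22973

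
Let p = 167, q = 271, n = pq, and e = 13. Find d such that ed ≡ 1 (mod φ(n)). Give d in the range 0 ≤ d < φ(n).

φ(n) = (p−1)(q−1) = 166·270 = 44820.
Need d with 13·d ≡ 1 (mod 44820). Apply the extended Euclidean algorithm:
44820 = 3447*13 + 9
13 = 1*9 + 4
9 = 2*4 + 1
4 = 4*1 + 0
Back-substitute:
1 = 9 − 2·4
1 = −2·13 + 3·9
1 = 3·44820 − 10343·13
So 13·(-10343) ≡ 1 (mod 44820), hence d ≡ -10343 ≡ 34477 (mod 44820).

34477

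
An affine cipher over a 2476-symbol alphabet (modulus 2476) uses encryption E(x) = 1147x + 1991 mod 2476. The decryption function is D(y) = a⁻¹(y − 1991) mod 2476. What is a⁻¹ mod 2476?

Extended Euclidean algorithm:
2476 = 2·1147 + 182
1147 = 6·182 + 55
182 = 3·55 + 17
55 = 3·17 + 4
17 = 4·4 + 1
4 = 4·1 + 0
The gcd is 1. Working backward:
1 = 17 − 4·4
1 = −4·55 + 13·17
1 = 13·182 − 43·55
1 = −43·1147 + 271·182
1 = 271·2476 − 585·1147
Thus 1147·(-585) ≡ 1 (mod 2476); reducing, -585 mod 2476 = 1891.

1891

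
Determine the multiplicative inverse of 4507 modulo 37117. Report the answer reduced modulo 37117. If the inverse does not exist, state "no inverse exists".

20605

Extended Euclidean algorithm:
37117 = 8×4507 + 1061
4507 = 4×1061 + 263
1061 = 4×263 + 9
263 = 29×9 + 2
9 = 4×2 + 1
2 = 2×1 + 0
Since gcd(4507, 37117) = 1, back-substitute to write 1 as a combination:
1 = 9 − 4·2
1 = −4·263 + 117·9
1 = 117·1061 − 472·263
1 = −472·4507 + 2005·1061
1 = 2005·37117 − 16512·4507
So 4507·(-16512) ≡ 1 (mod 37117), and -16512 ≡ 20605 (mod 37117).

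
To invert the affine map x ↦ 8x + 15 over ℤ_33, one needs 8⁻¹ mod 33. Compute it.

gcd(33, 8) by repeated division:
33 = 4×8 + 1
8 = 8×1 + 0
gcd = 1, so the inverse exists. Back-substitute:
1 = 33 − 4·8
Thus 8·(-4) ≡ 1 (mod 33); reducing, -4 mod 33 = 29.

29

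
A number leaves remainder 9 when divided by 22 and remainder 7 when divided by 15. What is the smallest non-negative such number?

97

Write x = 9 + 22·k. Then 22·k ≡ 7 − 9 ≡ 13 (mod 15).
Need 22⁻¹ mod 15. Extended Euclid on (15, 7):
15 = 2·7 + 1
7 = 7·1 + 0
Back-substitute:
1 = 15 − 2·7
22⁻¹ ≡ 13 (mod 15), so k ≡ 13·13 ≡ 4 (mod 15).
x = 9 + 22·4 = 97.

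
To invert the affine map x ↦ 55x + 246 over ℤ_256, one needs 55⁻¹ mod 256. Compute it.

135

Apply the Euclidean algorithm to 256 and 55:
256 = 4*55 + 36
55 = 1*36 + 19
36 = 1*19 + 17
19 = 1*17 + 2
17 = 8*2 + 1
2 = 2*1 + 0
Since gcd(55, 256) = 1, back-substitute to write 1 as a combination:
1 = 17 − 8·2
1 = −8·19 + 9·17
1 = 9·36 − 17·19
1 = −17·55 + 26·36
1 = 26·256 − 121·55
Thus 55·(-121) ≡ 1 (mod 256); reducing, -121 mod 256 = 135.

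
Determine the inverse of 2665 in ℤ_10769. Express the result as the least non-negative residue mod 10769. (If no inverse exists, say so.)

8793

Apply the Euclidean algorithm to 10769 and 2665:
10769 = 4·2665 + 109
2665 = 24·109 + 49
109 = 2·49 + 11
49 = 4·11 + 5
11 = 2·5 + 1
5 = 5·1 + 0
Since gcd(2665, 10769) = 1, back-substitute to write 1 as a combination:
1 = 11 − 2·5
1 = −2·49 + 9·11
1 = 9·109 − 20·49
1 = −20·2665 + 489·109
1 = 489·10769 − 1976·2665
Thus 2665·(-1976) ≡ 1 (mod 10769); reducing, -1976 mod 10769 = 8793.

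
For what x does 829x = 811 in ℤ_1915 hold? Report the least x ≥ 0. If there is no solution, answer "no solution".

First find gcd(829, 1915):
1915 = 2×829 + 257
829 = 3×257 + 58
257 = 4×58 + 25
58 = 2×25 + 8
25 = 3×8 + 1
8 = 8×1 + 0
gcd = 1, so a unique solution mod 1915 exists.
Back-substitute for the Bézout coefficients:
1 = 25 − 3·8
1 = −3·58 + 7·25
1 = 7·257 − 31·58
1 = −31·829 + 100·257
1 = 100·1915 − 231·829
So 829·(-231) ≡ 1 (mod 1915), giving 829⁻¹ ≡ 1684.
x ≡ 829⁻¹·811 ≡ 1684·811 ≡ 329 (mod 1915).

329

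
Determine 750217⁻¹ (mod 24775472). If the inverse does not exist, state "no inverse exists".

Extended Euclidean algorithm:
24775472 = 33×750217 + 18311
750217 = 40×18311 + 17777
18311 = 1×17777 + 534
17777 = 33×534 + 155
534 = 3×155 + 69
155 = 2×69 + 17
69 = 4×17 + 1
17 = 17×1 + 0
gcd = 1, so the inverse exists. Back-substitute:
1 = 69 − 4·17
1 = −4·155 + 9·69
1 = 9·534 − 31·155
1 = −31·17777 + 1032·534
1 = 1032·18311 − 1063·17777
1 = −1063·750217 + 43552·18311
1 = 43552·24775472 − 1438279·750217
So 750217·(-1438279) ≡ 1 (mod 24775472), and -1438279 ≡ 23337193 (mod 24775472).

23337193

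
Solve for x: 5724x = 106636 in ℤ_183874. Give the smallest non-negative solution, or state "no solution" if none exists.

17044

First find gcd(5724, 183874):
183874 = 32×5724 + 706
5724 = 8×706 + 76
706 = 9×76 + 22
76 = 3×22 + 10
22 = 2×10 + 2
10 = 5×2 + 0
gcd = 2 and 2 | 106636, so solutions exist. Divide through by 2: 2862x ≡ 53318 (mod 91937).
Now find 2862⁻¹ mod 91937:
91937 = 32·2862 + 353
2862 = 8·353 + 38
353 = 9·38 + 11
38 = 3·11 + 5
11 = 2·5 + 1
5 = 5·1 + 0
Back-substitute:
1 = 11 − 2·5
1 = −2·38 + 7·11
1 = 7·353 − 65·38
1 = −65·2862 + 527·353
1 = 527·91937 − 16929·2862
So 2862·(-16929) ≡ 1 (mod 91937), i.e. 2862⁻¹ ≡ 75008.
Then x ≡ 75008·53318 ≡ 17044 (mod 91937); the smallest non-negative solution is x = 17044.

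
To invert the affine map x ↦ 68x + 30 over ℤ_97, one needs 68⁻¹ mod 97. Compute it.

10

Run Euclid on (97, 68):
97 = 1*68 + 29
68 = 2*29 + 10
29 = 2*10 + 9
10 = 1*9 + 1
9 = 9*1 + 0
The gcd is 1. Working backward:
1 = 10 − 9
1 = −29 + 3·10
1 = 3·68 − 7·29
1 = −7·97 + 10·68
So 68·10 ≡ 1 (mod 97).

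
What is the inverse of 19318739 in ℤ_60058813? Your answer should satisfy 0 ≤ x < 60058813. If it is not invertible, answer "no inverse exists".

Run Euclid on (60058813, 19318739):
60058813 = 3×19318739 + 2102596
19318739 = 9×2102596 + 395375
2102596 = 5×395375 + 125721
395375 = 3×125721 + 18212
125721 = 6×18212 + 16449
18212 = 1×16449 + 1763
16449 = 9×1763 + 582
1763 = 3×582 + 17
582 = 34×17 + 4
17 = 4×4 + 1
4 = 4×1 + 0
gcd = 1, so the inverse exists. Back-substitute:
1 = 17 − 4·4
1 = −4·582 + 137·17
1 = 137·1763 − 415·582
1 = −415·16449 + 3872·1763
1 = 3872·18212 − 4287·16449
1 = −4287·125721 + 29594·18212
1 = 29594·395375 − 93069·125721
1 = −93069·2102596 + 494939·395375
1 = 494939·19318739 − 4547520·2102596
1 = −4547520·60058813 + 14137499·19318739
So 19318739·14137499 ≡ 1 (mod 60058813).

14137499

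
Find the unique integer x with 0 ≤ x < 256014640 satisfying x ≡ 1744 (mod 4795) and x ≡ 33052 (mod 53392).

Write x = 1744 + 4795·k. Then 4795·k ≡ 33052 − 1744 ≡ 31308 (mod 53392).
Need 4795⁻¹ mod 53392. Extended Euclid on (53392, 4795):
53392 = 11·4795 + 647
4795 = 7·647 + 266
647 = 2·266 + 115
266 = 2·115 + 36
115 = 3·36 + 7
36 = 5·7 + 1
7 = 7·1 + 0
Back-substitute:
1 = 36 − 5·7
1 = −5·115 + 16·36
1 = 16·266 − 37·115
1 = −37·647 + 90·266
1 = 90·4795 − 667·647
1 = −667·53392 + 7427·4795
4795⁻¹ ≡ 7427 (mod 53392), so k ≡ 7427·31308 ≡ 2356 (mod 53392).
x = 1744 + 4795·2356 = 11298764.

11298764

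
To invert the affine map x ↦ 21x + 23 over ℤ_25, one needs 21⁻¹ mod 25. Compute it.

6

Apply the Euclidean algorithm to 25 and 21:
25 = 1*21 + 4
21 = 5*4 + 1
4 = 4*1 + 0
gcd = 1, so the inverse exists. Back-substitute:
1 = 21 − 5·4
1 = −5·25 + 6·21
So 21·6 ≡ 1 (mod 25).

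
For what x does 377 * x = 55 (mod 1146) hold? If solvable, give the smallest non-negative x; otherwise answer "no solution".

First find gcd(377, 1146):
1146 = 3*377 + 15
377 = 25*15 + 2
15 = 7*2 + 1
2 = 2*1 + 0
gcd = 1, so a unique solution mod 1146 exists.
Back-substitute for the Bézout coefficients:
1 = 15 − 7·2
1 = −7·377 + 176·15
1 = 176·1146 − 535·377
So 377·(-535) ≡ 1 (mod 1146), giving 377⁻¹ ≡ 611.
x ≡ 377⁻¹·55 ≡ 611·55 ≡ 371 (mod 1146).

371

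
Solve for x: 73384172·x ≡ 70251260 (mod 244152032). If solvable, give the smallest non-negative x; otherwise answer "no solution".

40913413

First find gcd(73384172, 244152032):
244152032 = 3×73384172 + 23999516
73384172 = 3×23999516 + 1385624
23999516 = 17×1385624 + 443908
1385624 = 3×443908 + 53900
443908 = 8×53900 + 12708
53900 = 4×12708 + 3068
12708 = 4×3068 + 436
3068 = 7×436 + 16
436 = 27×16 + 4
16 = 4×4 + 0
gcd = 4 and 4 | 70251260, so solutions exist. Divide through by 4: 18346043x ≡ 17562815 (mod 61038008).
Now find 18346043⁻¹ mod 61038008:
61038008 = 3*18346043 + 5999879
18346043 = 3*5999879 + 346406
5999879 = 17*346406 + 110977
346406 = 3*110977 + 13475
110977 = 8*13475 + 3177
13475 = 4*3177 + 767
3177 = 4*767 + 109
767 = 7*109 + 4
109 = 27*4 + 1
4 = 4*1 + 0
Back-substitute:
1 = 109 − 27·4
1 = −27·767 + 190·109
1 = 190·3177 − 787·767
1 = −787·13475 + 3338·3177
1 = 3338·110977 − 27491·13475
1 = −27491·346406 + 85811·110977
1 = 85811·5999879 − 1486278·346406
1 = −1486278·18346043 + 4544645·5999879
1 = 4544645·61038008 − 15120213·18346043
So 18346043·(-15120213) ≡ 1 (mod 61038008), i.e. 18346043⁻¹ ≡ 45917795.
Then x ≡ 45917795·17562815 ≡ 40913413 (mod 61038008); the smallest non-negative solution is x = 40913413.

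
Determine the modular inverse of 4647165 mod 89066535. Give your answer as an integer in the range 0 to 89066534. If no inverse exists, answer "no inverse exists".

Euclidean algorithm on 89066535, 4647165:
89066535 = 19×4647165 + 770400
4647165 = 6×770400 + 24765
770400 = 31×24765 + 2685
24765 = 9×2685 + 600
2685 = 4×600 + 285
600 = 2×285 + 30
285 = 9×30 + 15
30 = 2×15 + 0
gcd(4647165, 89066535) = 15 ≠ 1, so 4647165 has no multiplicative inverse modulo 89066535.

no inverse exists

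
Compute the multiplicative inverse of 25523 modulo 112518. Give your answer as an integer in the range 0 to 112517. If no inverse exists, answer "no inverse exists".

Run Euclid on (112518, 25523):
112518 = 4·25523 + 10426
25523 = 2·10426 + 4671
10426 = 2·4671 + 1084
4671 = 4·1084 + 335
1084 = 3·335 + 79
335 = 4·79 + 19
79 = 4·19 + 3
19 = 6·3 + 1
3 = 3·1 + 0
Since gcd(25523, 112518) = 1, back-substitute to write 1 as a combination:
1 = 19 − 6·3
1 = −6·79 + 25·19
1 = 25·335 − 106·79
1 = −106·1084 + 343·335
1 = 343·4671 − 1478·1084
1 = −1478·10426 + 3299·4671
1 = 3299·25523 − 8076·10426
1 = −8076·112518 + 35603·25523
So 25523·35603 ≡ 1 (mod 112518).

35603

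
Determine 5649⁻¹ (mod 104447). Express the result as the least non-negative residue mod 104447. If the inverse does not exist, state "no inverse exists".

Compute gcd(5649, 104447):
104447 = 18×5649 + 2765
5649 = 2×2765 + 119
2765 = 23×119 + 28
119 = 4×28 + 7
28 = 4×7 + 0
The gcd is 7, not 1, hence no inverse exists.

no inverse exists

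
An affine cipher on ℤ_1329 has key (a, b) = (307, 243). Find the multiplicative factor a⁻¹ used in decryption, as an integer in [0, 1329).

gcd(1329, 307) by repeated division:
1329 = 4·307 + 101
307 = 3·101 + 4
101 = 25·4 + 1
4 = 4·1 + 0
Since gcd(307, 1329) = 1, back-substitute to write 1 as a combination:
1 = 101 − 25·4
1 = −25·307 + 76·101
1 = 76·1329 − 329·307
So 307·(-329) ≡ 1 (mod 1329), and -329 ≡ 1000 (mod 1329).

1000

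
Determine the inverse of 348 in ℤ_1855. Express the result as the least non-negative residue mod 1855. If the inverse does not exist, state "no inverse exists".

Apply the Euclidean algorithm to 1855 and 348:
1855 = 5×348 + 115
348 = 3×115 + 3
115 = 38×3 + 1
3 = 3×1 + 0
The gcd is 1. Working backward:
1 = 115 − 38·3
1 = −38·348 + 115·115
1 = 115·1855 − 613·348
Thus 348·(-613) ≡ 1 (mod 1855); reducing, -613 mod 1855 = 1242.

1242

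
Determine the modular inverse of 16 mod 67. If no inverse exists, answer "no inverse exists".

Extended Euclidean algorithm:
67 = 4*16 + 3
16 = 5*3 + 1
3 = 3*1 + 0
The gcd is 1. Working backward:
1 = 16 − 5·3
1 = −5·67 + 21·16
So 16·21 ≡ 1 (mod 67).

21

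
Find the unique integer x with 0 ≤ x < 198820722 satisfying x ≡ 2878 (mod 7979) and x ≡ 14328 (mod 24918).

Write x = 2878 + 7979·k. Then 7979·k ≡ 14328 − 2878 ≡ 11450 (mod 24918).
Need 7979⁻¹ mod 24918. Extended Euclid on (24918, 7979):
24918 = 3×7979 + 981
7979 = 8×981 + 131
981 = 7×131 + 64
131 = 2×64 + 3
64 = 21×3 + 1
3 = 3×1 + 0
Back-substitute:
1 = 64 − 21·3
1 = −21·131 + 43·64
1 = 43·981 − 322·131
1 = −322·7979 + 2619·981
1 = 2619·24918 − 8179·7979
7979⁻¹ ≡ 16739 (mod 24918), so k ≡ 16739·11450 ≡ 17212 (mod 24918).
x = 2878 + 7979·17212 = 137337426.

137337426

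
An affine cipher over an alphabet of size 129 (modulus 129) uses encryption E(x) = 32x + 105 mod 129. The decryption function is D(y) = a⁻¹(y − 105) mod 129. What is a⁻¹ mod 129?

125

Apply the Euclidean algorithm to 129 and 32:
129 = 4*32 + 1
32 = 32*1 + 0
The gcd is 1. Working backward:
1 = 129 − 4·32
So 32·(-4) ≡ 1 (mod 129), and -4 ≡ 125 (mod 129).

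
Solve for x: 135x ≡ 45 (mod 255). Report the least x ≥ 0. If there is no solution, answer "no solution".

First find gcd(135, 255):
255 = 1·135 + 120
135 = 1·120 + 15
120 = 8·15 + 0
gcd = 15 and 15 | 45, so solutions exist. Divide through by 15: 9x ≡ 3 (mod 17).
Now find 9⁻¹ mod 17:
17 = 1×9 + 8
9 = 1×8 + 1
8 = 8×1 + 0
Back-substitute:
1 = 9 − 8
1 = −17 + 2·9
So 9⁻¹ ≡ 2 (mod 17).
Then x ≡ 2·3 ≡ 6 (mod 17); the smallest non-negative solution is x = 6.

6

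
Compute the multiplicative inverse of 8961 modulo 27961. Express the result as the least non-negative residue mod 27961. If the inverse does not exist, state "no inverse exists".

Apply the Euclidean algorithm to 27961 and 8961:
27961 = 3×8961 + 1078
8961 = 8×1078 + 337
1078 = 3×337 + 67
337 = 5×67 + 2
67 = 33×2 + 1
2 = 2×1 + 0
The gcd is 1. Working backward:
1 = 67 − 33·2
1 = −33·337 + 166·67
1 = 166·1078 − 531·337
1 = −531·8961 + 4414·1078
1 = 4414·27961 − 13773·8961
Thus 8961·(-13773) ≡ 1 (mod 27961); reducing, -13773 mod 27961 = 14188.

14188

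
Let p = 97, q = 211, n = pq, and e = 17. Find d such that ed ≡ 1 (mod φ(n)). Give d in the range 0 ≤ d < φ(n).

φ(n) = (p−1)(q−1) = 96·210 = 20160.
Need d with 17·d ≡ 1 (mod 20160). Apply the extended Euclidean algorithm:
20160 = 1185*17 + 15
17 = 1*15 + 2
15 = 7*2 + 1
2 = 2*1 + 0
Back-substitute:
1 = 15 − 7·2
1 = −7·17 + 8·15
1 = 8·20160 − 9487·17
So 17·(-9487) ≡ 1 (mod 20160), hence d ≡ -9487 ≡ 10673 (mod 20160).

10673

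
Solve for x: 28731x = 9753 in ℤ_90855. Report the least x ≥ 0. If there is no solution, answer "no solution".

First find gcd(28731, 90855):
90855 = 3×28731 + 4662
28731 = 6×4662 + 759
4662 = 6×759 + 108
759 = 7×108 + 3
108 = 36×3 + 0
gcd = 3 and 3 | 9753, so solutions exist. Divide through by 3: 9577x ≡ 3251 (mod 30285).
Now find 9577⁻¹ mod 30285:
30285 = 3*9577 + 1554
9577 = 6*1554 + 253
1554 = 6*253 + 36
253 = 7*36 + 1
36 = 36*1 + 0
Back-substitute:
1 = 253 − 7·36
1 = −7·1554 + 43·253
1 = 43·9577 − 265·1554
1 = −265·30285 + 838·9577
So 9577⁻¹ ≡ 838 (mod 30285).
Then x ≡ 838·3251 ≡ 28973 (mod 30285); the smallest non-negative solution is x = 28973.

28973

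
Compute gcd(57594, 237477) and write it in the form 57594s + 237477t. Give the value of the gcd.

Repeated division:
237477 = 4·57594 + 7101
57594 = 8·7101 + 786
7101 = 9·786 + 27
786 = 29·27 + 3
27 = 9·3 + 0
gcd(57594, 237477) = 3.
Working backward:
3 = 786 − 29·27
3 = −29·7101 + 262·786
3 = 262·57594 − 2125·7101
3 = −2125·237477 + 8762·57594
So 3 = (-2125)·237477 + (8762)·57594.

3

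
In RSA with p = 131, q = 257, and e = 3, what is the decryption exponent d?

22187

φ(n) = (p−1)(q−1) = 130·256 = 33280.
Need d with 3·d ≡ 1 (mod 33280). Apply the extended Euclidean algorithm:
33280 = 11093×3 + 1
3 = 3×1 + 0
Back-substitute:
1 = 33280 − 11093·3
So 3·(-11093) ≡ 1 (mod 33280), hence d ≡ -11093 ≡ 22187 (mod 33280).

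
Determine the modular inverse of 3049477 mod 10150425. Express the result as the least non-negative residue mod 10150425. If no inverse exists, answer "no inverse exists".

6832138

Apply the Euclidean algorithm to 10150425 and 3049477:
10150425 = 3×3049477 + 1001994
3049477 = 3×1001994 + 43495
1001994 = 23×43495 + 1609
43495 = 27×1609 + 52
1609 = 30×52 + 49
52 = 1×49 + 3
49 = 16×3 + 1
3 = 3×1 + 0
The gcd is 1. Working backward:
1 = 49 − 16·3
1 = −16·52 + 17·49
1 = 17·1609 − 526·52
1 = −526·43495 + 14219·1609
1 = 14219·1001994 − 327563·43495
1 = −327563·3049477 + 996908·1001994
1 = 996908·10150425 − 3318287·3049477
Hence 3049477⁻¹ ≡ -3318287 ≡ 6832138 (mod 10150425).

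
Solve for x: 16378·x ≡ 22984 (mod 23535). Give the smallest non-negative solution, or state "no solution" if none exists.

13078

First find gcd(16378, 23535):
23535 = 1×16378 + 7157
16378 = 2×7157 + 2064
7157 = 3×2064 + 965
2064 = 2×965 + 134
965 = 7×134 + 27
134 = 4×27 + 26
27 = 1×26 + 1
26 = 26×1 + 0
gcd = 1, so a unique solution mod 23535 exists.
Back-substitute for the Bézout coefficients:
1 = 27 − 26
1 = −134 + 5·27
1 = 5·965 − 36·134
1 = −36·2064 + 77·965
1 = 77·7157 − 267·2064
1 = −267·16378 + 611·7157
1 = 611·23535 − 878·16378
So 16378·(-878) ≡ 1 (mod 23535), giving 16378⁻¹ ≡ 22657.
x ≡ 16378⁻¹·22984 ≡ 22657·22984 ≡ 13078 (mod 23535).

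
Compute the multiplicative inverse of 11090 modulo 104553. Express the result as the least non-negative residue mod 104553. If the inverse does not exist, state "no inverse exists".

6062

gcd(104553, 11090) by repeated division:
104553 = 9·11090 + 4743
11090 = 2·4743 + 1604
4743 = 2·1604 + 1535
1604 = 1·1535 + 69
1535 = 22·69 + 17
69 = 4·17 + 1
17 = 17·1 + 0
The gcd is 1. Working backward:
1 = 69 − 4·17
1 = −4·1535 + 89·69
1 = 89·1604 − 93·1535
1 = −93·4743 + 275·1604
1 = 275·11090 − 643·4743
1 = −643·104553 + 6062·11090
So 11090·6062 ≡ 1 (mod 104553).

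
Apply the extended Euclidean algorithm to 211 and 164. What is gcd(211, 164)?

1

Apply Euclid's algorithm to 211 and 164:
211 = 1*164 + 47
164 = 3*47 + 23
47 = 2*23 + 1
23 = 23*1 + 0
gcd(211, 164) = 1.
Express as a combination:
1 = 47 − 2·23
1 = −2·164 + 7·47
1 = 7·211 − 9·164
So 1 = (7)·211 + (-9)·164.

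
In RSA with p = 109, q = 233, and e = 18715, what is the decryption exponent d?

φ(n) = (p−1)(q−1) = 108·232 = 25056.
Need d with 18715·d ≡ 1 (mod 25056). Apply the extended Euclidean algorithm:
25056 = 1×18715 + 6341
18715 = 2×6341 + 6033
6341 = 1×6033 + 308
6033 = 19×308 + 181
308 = 1×181 + 127
181 = 1×127 + 54
127 = 2×54 + 19
54 = 2×19 + 16
19 = 1×16 + 3
16 = 5×3 + 1
3 = 3×1 + 0
Back-substitute:
1 = 16 − 5·3
1 = −5·19 + 6·16
1 = 6·54 − 17·19
1 = −17·127 + 40·54
1 = 40·181 − 57·127
1 = −57·308 + 97·181
1 = 97·6033 − 1900·308
1 = −1900·6341 + 1997·6033
1 = 1997·18715 − 5894·6341
1 = −5894·25056 + 7891·18715
So 18715·7891 ≡ 1 (mod 25056), hence d = 7891.

7891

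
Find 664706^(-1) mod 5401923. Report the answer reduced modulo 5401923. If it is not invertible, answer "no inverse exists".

gcd(5401923, 664706) by repeated division:
5401923 = 8×664706 + 84275
664706 = 7×84275 + 74781
84275 = 1×74781 + 9494
74781 = 7×9494 + 8323
9494 = 1×8323 + 1171
8323 = 7×1171 + 126
1171 = 9×126 + 37
126 = 3×37 + 15
37 = 2×15 + 7
15 = 2×7 + 1
7 = 7×1 + 0
gcd = 1, so the inverse exists. Back-substitute:
1 = 15 − 2·7
1 = −2·37 + 5·15
1 = 5·126 − 17·37
1 = −17·1171 + 158·126
1 = 158·8323 − 1123·1171
1 = −1123·9494 + 1281·8323
1 = 1281·74781 − 10090·9494
1 = −10090·84275 + 11371·74781
1 = 11371·664706 − 89687·84275
1 = −89687·5401923 + 728867·664706
So 664706·728867 ≡ 1 (mod 5401923).

728867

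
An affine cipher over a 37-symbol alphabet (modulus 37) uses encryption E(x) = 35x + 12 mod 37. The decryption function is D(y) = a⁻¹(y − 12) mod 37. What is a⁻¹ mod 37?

18

gcd(37, 35) by repeated division:
37 = 1×35 + 2
35 = 17×2 + 1
2 = 2×1 + 0
gcd = 1, so the inverse exists. Back-substitute:
1 = 35 − 17·2
1 = −17·37 + 18·35
So 35·18 ≡ 1 (mod 37).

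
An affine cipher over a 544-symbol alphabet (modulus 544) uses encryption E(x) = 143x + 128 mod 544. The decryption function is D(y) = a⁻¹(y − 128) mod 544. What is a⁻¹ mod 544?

Run Euclid on (544, 143):
544 = 3·143 + 115
143 = 1·115 + 28
115 = 4·28 + 3
28 = 9·3 + 1
3 = 3·1 + 0
gcd = 1, so the inverse exists. Back-substitute:
1 = 28 − 9·3
1 = −9·115 + 37·28
1 = 37·143 − 46·115
1 = −46·544 + 175·143
So 143·175 ≡ 1 (mod 544).

175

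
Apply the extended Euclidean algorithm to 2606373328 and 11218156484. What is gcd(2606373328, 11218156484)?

Repeated division:
11218156484 = 4·2606373328 + 792663172
2606373328 = 3·792663172 + 228383812
792663172 = 3·228383812 + 107511736
228383812 = 2·107511736 + 13360340
107511736 = 8·13360340 + 629016
13360340 = 21·629016 + 151004
629016 = 4·151004 + 25000
151004 = 6·25000 + 1004
25000 = 24·1004 + 904
1004 = 1·904 + 100
904 = 9·100 + 4
100 = 25·4 + 0
gcd(2606373328, 11218156484) = 4.
Back-substituting:
4 = 904 − 9·100
4 = −9·1004 + 10·904
4 = 10·25000 − 249·1004
4 = −249·151004 + 1504·25000
4 = 1504·629016 − 6265·151004
4 = −6265·13360340 + 133069·629016
4 = 133069·107511736 − 1070817·13360340
4 = −1070817·228383812 + 2274703·107511736
4 = 2274703·792663172 − 7894926·228383812
4 = −7894926·2606373328 + 25959481·792663172
4 = 25959481·11218156484 − 111732850·2606373328
So 4 = (25959481)·11218156484 + (-111732850)·2606373328.

4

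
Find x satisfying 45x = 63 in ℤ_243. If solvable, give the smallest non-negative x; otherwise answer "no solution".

23

First find gcd(45, 243):
243 = 5·45 + 18
45 = 2·18 + 9
18 = 2·9 + 0
gcd = 9 and 9 | 63, so solutions exist. Divide through by 9: 5x ≡ 7 (mod 27).
Now find 5⁻¹ mod 27:
27 = 5*5 + 2
5 = 2*2 + 1
2 = 2*1 + 0
Back-substitute:
1 = 5 − 2·2
1 = −2·27 + 11·5
So 5⁻¹ ≡ 11 (mod 27).
Then x ≡ 11·7 ≡ 23 (mod 27); the smallest non-negative solution is x = 23.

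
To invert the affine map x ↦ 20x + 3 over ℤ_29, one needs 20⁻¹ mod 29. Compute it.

16

Run Euclid on (29, 20):
29 = 1*20 + 9
20 = 2*9 + 2
9 = 4*2 + 1
2 = 2*1 + 0
gcd = 1, so the inverse exists. Back-substitute:
1 = 9 − 4·2
1 = −4·20 + 9·9
1 = 9·29 − 13·20
Hence 20⁻¹ ≡ -13 ≡ 16 (mod 29).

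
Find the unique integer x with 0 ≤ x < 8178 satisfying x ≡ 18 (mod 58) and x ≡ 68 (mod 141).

7964

Write x = 18 + 58·k. Then 58·k ≡ 68 − 18 ≡ 50 (mod 141).
Need 58⁻¹ mod 141. Extended Euclid on (141, 58):
141 = 2·58 + 25
58 = 2·25 + 8
25 = 3·8 + 1
8 = 8·1 + 0
Back-substitute:
1 = 25 − 3·8
1 = −3·58 + 7·25
1 = 7·141 − 17·58
58⁻¹ ≡ 124 (mod 141), so k ≡ 124·50 ≡ 137 (mod 141).
x = 18 + 58·137 = 7964.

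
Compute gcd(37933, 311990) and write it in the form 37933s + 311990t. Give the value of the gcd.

7

Apply Euclid's algorithm to 311990 and 37933:
311990 = 8×37933 + 8526
37933 = 4×8526 + 3829
8526 = 2×3829 + 868
3829 = 4×868 + 357
868 = 2×357 + 154
357 = 2×154 + 49
154 = 3×49 + 7
49 = 7×7 + 0
gcd(37933, 311990) = 7.
Express as a combination:
7 = 154 − 3·49
7 = −3·357 + 7·154
7 = 7·868 − 17·357
7 = −17·3829 + 75·868
7 = 75·8526 − 167·3829
7 = −167·37933 + 743·8526
7 = 743·311990 − 6111·37933
So 7 = (743)·311990 + (-6111)·37933.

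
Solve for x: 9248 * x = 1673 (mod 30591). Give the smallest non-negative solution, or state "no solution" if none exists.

4264

First find gcd(9248, 30591):
30591 = 3*9248 + 2847
9248 = 3*2847 + 707
2847 = 4*707 + 19
707 = 37*19 + 4
19 = 4*4 + 3
4 = 1*3 + 1
3 = 3*1 + 0
gcd = 1, so a unique solution mod 30591 exists.
Back-substitute for the Bézout coefficients:
1 = 4 − 3
1 = −19 + 5·4
1 = 5·707 − 186·19
1 = −186·2847 + 749·707
1 = 749·9248 − 2433·2847
1 = −2433·30591 + 8048·9248
So 9248·(8048) ≡ 1 (mod 30591), giving 9248⁻¹ ≡ 8048.
x ≡ 9248⁻¹·1673 ≡ 8048·1673 ≡ 4264 (mod 30591).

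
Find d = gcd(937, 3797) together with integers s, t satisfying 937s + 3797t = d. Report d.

1

Apply Euclid's algorithm to 3797 and 937:
3797 = 4×937 + 49
937 = 19×49 + 6
49 = 8×6 + 1
6 = 6×1 + 0
gcd(937, 3797) = 1.
Express as a combination:
1 = 49 − 8·6
1 = −8·937 + 153·49
1 = 153·3797 − 620·937
So 1 = (153)·3797 + (-620)·937.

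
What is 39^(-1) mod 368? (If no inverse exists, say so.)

Extended Euclidean algorithm:
368 = 9·39 + 17
39 = 2·17 + 5
17 = 3·5 + 2
5 = 2·2 + 1
2 = 2·1 + 0
Since gcd(39, 368) = 1, back-substitute to write 1 as a combination:
1 = 5 − 2·2
1 = −2·17 + 7·5
1 = 7·39 − 16·17
1 = −16·368 + 151·39
So 39·151 ≡ 1 (mod 368).

151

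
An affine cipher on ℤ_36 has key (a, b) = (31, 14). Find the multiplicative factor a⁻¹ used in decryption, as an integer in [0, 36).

7

Extended Euclidean algorithm:
36 = 1*31 + 5
31 = 6*5 + 1
5 = 5*1 + 0
The gcd is 1. Working backward:
1 = 31 − 6·5
1 = −6·36 + 7·31
So 31·7 ≡ 1 (mod 36).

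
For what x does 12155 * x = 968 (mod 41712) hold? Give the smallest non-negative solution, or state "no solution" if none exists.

2440

First find gcd(12155, 41712):
41712 = 3*12155 + 5247
12155 = 2*5247 + 1661
5247 = 3*1661 + 264
1661 = 6*264 + 77
264 = 3*77 + 33
77 = 2*33 + 11
33 = 3*11 + 0
gcd = 11 and 11 | 968, so solutions exist. Divide through by 11: 1105x ≡ 88 (mod 3792).
Now find 1105⁻¹ mod 3792:
3792 = 3·1105 + 477
1105 = 2·477 + 151
477 = 3·151 + 24
151 = 6·24 + 7
24 = 3·7 + 3
7 = 2·3 + 1
3 = 3·1 + 0
Back-substitute:
1 = 7 − 2·3
1 = −2·24 + 7·7
1 = 7·151 − 44·24
1 = −44·477 + 139·151
1 = 139·1105 − 322·477
1 = −322·3792 + 1105·1105
So 1105⁻¹ ≡ 1105 (mod 3792).
Then x ≡ 1105·88 ≡ 2440 (mod 3792); the smallest non-negative solution is x = 2440.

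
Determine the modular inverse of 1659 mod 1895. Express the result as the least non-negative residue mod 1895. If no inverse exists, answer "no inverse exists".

Run Euclid on (1895, 1659):
1895 = 1×1659 + 236
1659 = 7×236 + 7
236 = 33×7 + 5
7 = 1×5 + 2
5 = 2×2 + 1
2 = 2×1 + 0
gcd = 1, so the inverse exists. Back-substitute:
1 = 5 − 2·2
1 = −2·7 + 3·5
1 = 3·236 − 101·7
1 = −101·1659 + 710·236
1 = 710·1895 − 811·1659
Thus 1659·(-811) ≡ 1 (mod 1895); reducing, -811 mod 1895 = 1084.

1084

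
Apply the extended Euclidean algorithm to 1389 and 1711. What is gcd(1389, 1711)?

Apply Euclid's algorithm to 1711 and 1389:
1711 = 1×1389 + 322
1389 = 4×322 + 101
322 = 3×101 + 19
101 = 5×19 + 6
19 = 3×6 + 1
6 = 6×1 + 0
gcd(1389, 1711) = 1.
Back-substituting:
1 = 19 − 3·6
1 = −3·101 + 16·19
1 = 16·322 − 51·101
1 = −51·1389 + 220·322
1 = 220·1711 − 271·1389
So 1 = (220)·1711 + (-271)·1389.

1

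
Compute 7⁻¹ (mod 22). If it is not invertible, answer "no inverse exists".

19

Run Euclid on (22, 7):
22 = 3×7 + 1
7 = 7×1 + 0
gcd = 1, so the inverse exists. Back-substitute:
1 = 22 − 3·7
So 7·(-3) ≡ 1 (mod 22), and -3 ≡ 19 (mod 22).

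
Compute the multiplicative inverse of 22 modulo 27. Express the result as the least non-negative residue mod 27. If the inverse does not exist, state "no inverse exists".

Run Euclid on (27, 22):
27 = 1×22 + 5
22 = 4×5 + 2
5 = 2×2 + 1
2 = 2×1 + 0
Since gcd(22, 27) = 1, back-substitute to write 1 as a combination:
1 = 5 − 2·2
1 = −2·22 + 9·5
1 = 9·27 − 11·22
Hence 22⁻¹ ≡ -11 ≡ 16 (mod 27).

16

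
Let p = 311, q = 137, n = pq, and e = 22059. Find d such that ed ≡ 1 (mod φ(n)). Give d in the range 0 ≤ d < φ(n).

29779

φ(n) = (p−1)(q−1) = 310·136 = 42160.
Need d with 22059·d ≡ 1 (mod 42160). Apply the extended Euclidean algorithm:
42160 = 1×22059 + 20101
22059 = 1×20101 + 1958
20101 = 10×1958 + 521
1958 = 3×521 + 395
521 = 1×395 + 126
395 = 3×126 + 17
126 = 7×17 + 7
17 = 2×7 + 3
7 = 2×3 + 1
3 = 3×1 + 0
Back-substitute:
1 = 7 − 2·3
1 = −2·17 + 5·7
1 = 5·126 − 37·17
1 = −37·395 + 116·126
1 = 116·521 − 153·395
1 = −153·1958 + 575·521
1 = 575·20101 − 5903·1958
1 = −5903·22059 + 6478·20101
1 = 6478·42160 − 12381·22059
So 22059·(-12381) ≡ 1 (mod 42160), hence d ≡ -12381 ≡ 29779 (mod 42160).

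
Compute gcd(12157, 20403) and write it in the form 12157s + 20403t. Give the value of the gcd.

1

Repeated division:
20403 = 1·12157 + 8246
12157 = 1·8246 + 3911
8246 = 2·3911 + 424
3911 = 9·424 + 95
424 = 4·95 + 44
95 = 2·44 + 7
44 = 6·7 + 2
7 = 3·2 + 1
2 = 2·1 + 0
gcd(12157, 20403) = 1.
Express as a combination:
1 = 7 − 3·2
1 = −3·44 + 19·7
1 = 19·95 − 41·44
1 = −41·424 + 183·95
1 = 183·3911 − 1688·424
1 = −1688·8246 + 3559·3911
1 = 3559·12157 − 5247·8246
1 = −5247·20403 + 8806·12157
So 1 = (-5247)·20403 + (8806)·12157.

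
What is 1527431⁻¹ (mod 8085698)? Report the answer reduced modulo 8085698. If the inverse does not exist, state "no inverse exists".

7722913

gcd(8085698, 1527431) by repeated division:
8085698 = 5*1527431 + 448543
1527431 = 3*448543 + 181802
448543 = 2*181802 + 84939
181802 = 2*84939 + 11924
84939 = 7*11924 + 1471
11924 = 8*1471 + 156
1471 = 9*156 + 67
156 = 2*67 + 22
67 = 3*22 + 1
22 = 22*1 + 0
gcd = 1, so the inverse exists. Back-substitute:
1 = 67 − 3·22
1 = −3·156 + 7·67
1 = 7·1471 − 66·156
1 = −66·11924 + 535·1471
1 = 535·84939 − 3811·11924
1 = −3811·181802 + 8157·84939
1 = 8157·448543 − 20125·181802
1 = −20125·1527431 + 68532·448543
1 = 68532·8085698 − 362785·1527431
Hence 1527431⁻¹ ≡ -362785 ≡ 7722913 (mod 8085698).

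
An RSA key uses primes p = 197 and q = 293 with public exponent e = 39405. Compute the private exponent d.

φ(n) = (p−1)(q−1) = 196·292 = 57232.
Need d with 39405·d ≡ 1 (mod 57232). Apply the extended Euclidean algorithm:
57232 = 1×39405 + 17827
39405 = 2×17827 + 3751
17827 = 4×3751 + 2823
3751 = 1×2823 + 928
2823 = 3×928 + 39
928 = 23×39 + 31
39 = 1×31 + 8
31 = 3×8 + 7
8 = 1×7 + 1
7 = 7×1 + 0
Back-substitute:
1 = 8 − 7
1 = −31 + 4·8
1 = 4·39 − 5·31
1 = −5·928 + 119·39
1 = 119·2823 − 362·928
1 = −362·3751 + 481·2823
1 = 481·17827 − 2286·3751
1 = −2286·39405 + 5053·17827
1 = 5053·57232 − 7339·39405
So 39405·(-7339) ≡ 1 (mod 57232), hence d ≡ -7339 ≡ 49893 (mod 57232).

49893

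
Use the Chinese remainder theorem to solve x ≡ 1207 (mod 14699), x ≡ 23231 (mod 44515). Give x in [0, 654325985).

630088541

Write x = 1207 + 14699·k. Then 14699·k ≡ 23231 − 1207 ≡ 22024 (mod 44515).
Need 14699⁻¹ mod 44515. Extended Euclid on (44515, 14699):
44515 = 3*14699 + 418
14699 = 35*418 + 69
418 = 6*69 + 4
69 = 17*4 + 1
4 = 4*1 + 0
Back-substitute:
1 = 69 − 17·4
1 = −17·418 + 103·69
1 = 103·14699 − 3622·418
1 = −3622·44515 + 10969·14699
14699⁻¹ ≡ 10969 (mod 44515), so k ≡ 10969·22024 ≡ 42866 (mod 44515).
x = 1207 + 14699·42866 = 630088541.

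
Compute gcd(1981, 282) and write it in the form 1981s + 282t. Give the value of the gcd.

1

Apply Euclid's algorithm to 1981 and 282:
1981 = 7·282 + 7
282 = 40·7 + 2
7 = 3·2 + 1
2 = 2·1 + 0
gcd(1981, 282) = 1.
Back-substituting:
1 = 7 − 3·2
1 = −3·282 + 121·7
1 = 121·1981 − 850·282
So 1 = (121)·1981 + (-850)·282.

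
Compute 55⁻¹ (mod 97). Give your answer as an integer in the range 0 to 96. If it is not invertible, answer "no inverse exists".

Extended Euclidean algorithm:
97 = 1×55 + 42
55 = 1×42 + 13
42 = 3×13 + 3
13 = 4×3 + 1
3 = 3×1 + 0
Since gcd(55, 97) = 1, back-substitute to write 1 as a combination:
1 = 13 − 4·3
1 = −4·42 + 13·13
1 = 13·55 − 17·42
1 = −17·97 + 30·55
So 55·30 ≡ 1 (mod 97).

30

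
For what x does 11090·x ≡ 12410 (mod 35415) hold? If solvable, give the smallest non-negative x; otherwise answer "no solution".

544

First find gcd(11090, 35415):
35415 = 3·11090 + 2145
11090 = 5·2145 + 365
2145 = 5·365 + 320
365 = 1·320 + 45
320 = 7·45 + 5
45 = 9·5 + 0
gcd = 5 and 5 | 12410, so solutions exist. Divide through by 5: 2218x ≡ 2482 (mod 7083).
Now find 2218⁻¹ mod 7083:
7083 = 3×2218 + 429
2218 = 5×429 + 73
429 = 5×73 + 64
73 = 1×64 + 9
64 = 7×9 + 1
9 = 9×1 + 0
Back-substitute:
1 = 64 − 7·9
1 = −7·73 + 8·64
1 = 8·429 − 47·73
1 = −47·2218 + 243·429
1 = 243·7083 − 776·2218
So 2218·(-776) ≡ 1 (mod 7083), i.e. 2218⁻¹ ≡ 6307.
Then x ≡ 6307·2482 ≡ 544 (mod 7083); the smallest non-negative solution is x = 544.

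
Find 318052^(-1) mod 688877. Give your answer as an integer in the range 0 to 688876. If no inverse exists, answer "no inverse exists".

no inverse exists

Euclidean algorithm on 688877, 318052:
688877 = 2×318052 + 52773
318052 = 6×52773 + 1414
52773 = 37×1414 + 455
1414 = 3×455 + 49
455 = 9×49 + 14
49 = 3×14 + 7
14 = 2×7 + 0
Since gcd = 7 > 1, 318052 is not a unit mod 688877.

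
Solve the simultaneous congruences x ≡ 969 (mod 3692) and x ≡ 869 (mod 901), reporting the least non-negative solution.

2869653

Write x = 969 + 3692·k. Then 3692·k ≡ 869 − 969 ≡ 801 (mod 901).
Need 3692⁻¹ mod 901. Extended Euclid on (901, 88):
901 = 10*88 + 21
88 = 4*21 + 4
21 = 5*4 + 1
4 = 4*1 + 0
Back-substitute:
1 = 21 − 5·4
1 = −5·88 + 21·21
1 = 21·901 − 215·88
3692⁻¹ ≡ 686 (mod 901), so k ≡ 686·801 ≡ 777 (mod 901).
x = 969 + 3692·777 = 2869653.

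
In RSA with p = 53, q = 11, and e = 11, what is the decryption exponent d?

331

φ(n) = (p−1)(q−1) = 52·10 = 520.
Need d with 11·d ≡ 1 (mod 520). Apply the extended Euclidean algorithm:
520 = 47×11 + 3
11 = 3×3 + 2
3 = 1×2 + 1
2 = 2×1 + 0
Back-substitute:
1 = 3 − 2
1 = −11 + 4·3
1 = 4·520 − 189·11
So 11·(-189) ≡ 1 (mod 520), hence d ≡ -189 ≡ 331 (mod 520).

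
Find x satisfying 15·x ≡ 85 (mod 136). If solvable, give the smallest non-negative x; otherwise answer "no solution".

First find gcd(15, 136):
136 = 9*15 + 1
15 = 15*1 + 0
gcd = 1, so a unique solution mod 136 exists.
Back-substitute for the Bézout coefficients:
1 = 136 − 9·15
So 15·(-9) ≡ 1 (mod 136), giving 15⁻¹ ≡ 127.
x ≡ 15⁻¹·85 ≡ 127·85 ≡ 51 (mod 136).

51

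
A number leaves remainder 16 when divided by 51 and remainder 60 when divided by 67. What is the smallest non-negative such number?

730

Write x = 16 + 51·k. Then 51·k ≡ 60 − 16 ≡ 44 (mod 67).
Need 51⁻¹ mod 67. Extended Euclid on (67, 51):
67 = 1*51 + 16
51 = 3*16 + 3
16 = 5*3 + 1
3 = 3*1 + 0
Back-substitute:
1 = 16 − 5·3
1 = −5·51 + 16·16
1 = 16·67 − 21·51
51⁻¹ ≡ 46 (mod 67), so k ≡ 46·44 ≡ 14 (mod 67).
x = 16 + 51·14 = 730.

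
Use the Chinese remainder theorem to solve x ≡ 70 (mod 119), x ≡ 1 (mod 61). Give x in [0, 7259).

2807

Write x = 70 + 119·k. Then 119·k ≡ 1 − 70 ≡ 53 (mod 61).
Need 119⁻¹ mod 61. Extended Euclid on (61, 58):
61 = 1*58 + 3
58 = 19*3 + 1
3 = 3*1 + 0
Back-substitute:
1 = 58 − 19·3
1 = −19·61 + 20·58
119⁻¹ ≡ 20 (mod 61), so k ≡ 20·53 ≡ 23 (mod 61).
x = 70 + 119·23 = 2807.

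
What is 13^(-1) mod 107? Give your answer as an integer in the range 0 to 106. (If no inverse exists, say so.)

Run Euclid on (107, 13):
107 = 8*13 + 3
13 = 4*3 + 1
3 = 3*1 + 0
gcd = 1, so the inverse exists. Back-substitute:
1 = 13 − 4·3
1 = −4·107 + 33·13
So 13·33 ≡ 1 (mod 107).

33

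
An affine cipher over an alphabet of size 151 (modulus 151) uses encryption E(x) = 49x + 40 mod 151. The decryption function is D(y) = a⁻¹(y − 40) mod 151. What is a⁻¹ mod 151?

37

Extended Euclidean algorithm:
151 = 3*49 + 4
49 = 12*4 + 1
4 = 4*1 + 0
gcd = 1, so the inverse exists. Back-substitute:
1 = 49 − 12·4
1 = −12·151 + 37·49
So 49·37 ≡ 1 (mod 151).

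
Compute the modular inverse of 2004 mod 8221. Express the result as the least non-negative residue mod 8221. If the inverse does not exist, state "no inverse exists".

Apply the Euclidean algorithm to 8221 and 2004:
8221 = 4×2004 + 205
2004 = 9×205 + 159
205 = 1×159 + 46
159 = 3×46 + 21
46 = 2×21 + 4
21 = 5×4 + 1
4 = 4×1 + 0
gcd = 1, so the inverse exists. Back-substitute:
1 = 21 − 5·4
1 = −5·46 + 11·21
1 = 11·159 − 38·46
1 = −38·205 + 49·159
1 = 49·2004 − 479·205
1 = −479·8221 + 1965·2004
So 2004·1965 ≡ 1 (mod 8221).

1965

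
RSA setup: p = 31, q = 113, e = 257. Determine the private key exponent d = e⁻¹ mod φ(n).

353

φ(n) = (p−1)(q−1) = 30·112 = 3360.
Need d with 257·d ≡ 1 (mod 3360). Apply the extended Euclidean algorithm:
3360 = 13*257 + 19
257 = 13*19 + 10
19 = 1*10 + 9
10 = 1*9 + 1
9 = 9*1 + 0
Back-substitute:
1 = 10 − 9
1 = −19 + 2·10
1 = 2·257 − 27·19
1 = −27·3360 + 353·257
So 257·353 ≡ 1 (mod 3360), hence d = 353.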